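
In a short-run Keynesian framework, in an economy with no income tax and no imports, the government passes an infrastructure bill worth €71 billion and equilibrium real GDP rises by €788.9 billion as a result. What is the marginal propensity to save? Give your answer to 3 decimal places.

0.090

Implied spending multiplier k = ΔY/ΔG = 788.9/71 ≈ 11.1113.
Since k = 1/(1 − MPC), MPC = 1 − 1/k = 1 − ΔG/ΔY = 1 − 71/788.9 ≈ 0.910.
MPS = 1 − MPC = 0.090.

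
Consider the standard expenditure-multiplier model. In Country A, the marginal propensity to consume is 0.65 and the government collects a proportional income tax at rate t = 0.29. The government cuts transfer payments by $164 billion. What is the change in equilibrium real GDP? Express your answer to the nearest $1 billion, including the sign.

−$198 billion

The transfer change shifts disposable income by −$164 billion, so first-round consumption changes by c·ΔTR = 0.65 × (−$164 billion) = −$106.6 billion.
Expenditure multiplier = 1/(1 − c(1−t)) = 1/(1 − 0.65×0.71) = 1/0.5385 ≈ 1.857.
The transfer multiplier is c × k ≈ 1.207, so ΔY = k × (c·ΔTR) = (−$106.6 billion) / 0.5385 ≈ −$198 billion.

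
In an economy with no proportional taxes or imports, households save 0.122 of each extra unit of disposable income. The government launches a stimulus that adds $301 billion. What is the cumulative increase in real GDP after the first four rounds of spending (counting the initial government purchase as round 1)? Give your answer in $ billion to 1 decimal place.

$1,001.0 billion

MPC = 1 − MPS = 1 − 0.122 = 0.878.
Round 1 adds ΔG = $301 billion; each later round is MPC = 0.878 times the previous.
After 4 rounds: 301 + 264.278 + 232.036084 + 203.727681752 = ΔG·(1 − c^4)/(1 − c) = 301 × (1 − 0.594262141456)/0.122 ≈ $1,001 billion.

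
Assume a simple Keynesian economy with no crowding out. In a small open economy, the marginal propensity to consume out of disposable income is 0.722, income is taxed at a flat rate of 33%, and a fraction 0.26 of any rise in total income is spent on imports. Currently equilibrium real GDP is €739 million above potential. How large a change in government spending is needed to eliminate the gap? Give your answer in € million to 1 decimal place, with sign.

−€573.7 million

Spending multiplier = 1/(1 − c(1−t) + m) = 1/(1 − 0.722×0.67 + 0.26) = 1/0.77626 ≈ 1.288.
Need ΔY = −€739 million, so ΔG = ΔY/k = (−€739 million) × 0.77626 ≈ −€573.7 million.
The government should cut government spending by €573.7 million.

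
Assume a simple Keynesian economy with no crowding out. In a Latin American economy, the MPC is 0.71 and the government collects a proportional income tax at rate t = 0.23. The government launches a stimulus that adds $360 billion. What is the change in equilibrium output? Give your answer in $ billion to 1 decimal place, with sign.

Spending multiplier = 1/(1 − c(1−t)) = 1/(1 − 0.71×0.77) = 1/0.4533 ≈ 2.206.
ΔY = k × ΔG = (+$360 billion) / 0.4533 ≈ +$794.2 billion.

+$794.2 billion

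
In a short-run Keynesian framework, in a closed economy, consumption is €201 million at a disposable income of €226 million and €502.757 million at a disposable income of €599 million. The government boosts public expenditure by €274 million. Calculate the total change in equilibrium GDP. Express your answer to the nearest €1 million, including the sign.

MPC = ΔC/ΔYd = (502.757 − 201)/(599 − 226) = 301.757/373 = 0.809.
Expenditure multiplier = 1/(1 − MPC) = 1/(1 − 0.809) = 1/0.191 ≈ 5.236.
ΔY = k × ΔG = (+€274 million) / 0.191 ≈ +€1,435 million.

+€1,435 million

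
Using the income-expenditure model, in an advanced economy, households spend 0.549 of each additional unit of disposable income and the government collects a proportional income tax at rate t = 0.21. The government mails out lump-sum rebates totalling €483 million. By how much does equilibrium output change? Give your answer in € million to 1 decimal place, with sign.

A lump-sum tax change of −€483 million shifts disposable income by +€483 million; first-round consumption changes by −c × ΔT = −0.549 × (−€483 million) = +€265.167 million.
Expenditure multiplier = 1/(1 − c(1−t)) = 1/(1 − 0.549×0.79) = 1/0.56629 ≈ 1.766.
The tax multiplier is −c × k ≈ −0.969, so ΔY = k × (−c·ΔT) = (+€265.167 million) / 0.56629 ≈ +€468.3 million.

+€468.3 million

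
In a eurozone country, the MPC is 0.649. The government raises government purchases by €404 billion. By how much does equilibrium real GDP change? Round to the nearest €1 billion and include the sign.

Government-spending multiplier = 1/(1 − MPC) = 1/(1 − 0.649) = 1/0.351 ≈ 2.849.
ΔY = k × ΔG = (+€404 billion) / 0.351 ≈ +€1,151 billion.

+€1,151 billion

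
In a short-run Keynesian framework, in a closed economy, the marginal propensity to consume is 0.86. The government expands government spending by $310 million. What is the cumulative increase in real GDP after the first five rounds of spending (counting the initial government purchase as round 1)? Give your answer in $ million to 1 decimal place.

$1,172.6 million

Round 1 adds ΔG = $310 million; each later round is MPC = 0.86 times the previous.
After 5 rounds: 310 + 266.6 + 229.276 + 197.17736 + 169.5725296 = ΔG·(1 − c^5)/(1 − c) = 310 × (1 − 0.4704270176)/0.14 ≈ $1,172.6 million.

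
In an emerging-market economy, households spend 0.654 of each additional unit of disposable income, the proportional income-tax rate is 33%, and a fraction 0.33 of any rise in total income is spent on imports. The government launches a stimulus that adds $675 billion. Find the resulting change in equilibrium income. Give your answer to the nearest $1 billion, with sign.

+$757 billion

Spending multiplier = 1/(1 − c(1−t) + m) = 1/(1 − 0.654×0.67 + 0.33) = 1/0.89182 ≈ 1.121.
ΔY = k × ΔG = (+$675 billion) / 0.89182 ≈ +$757 billion.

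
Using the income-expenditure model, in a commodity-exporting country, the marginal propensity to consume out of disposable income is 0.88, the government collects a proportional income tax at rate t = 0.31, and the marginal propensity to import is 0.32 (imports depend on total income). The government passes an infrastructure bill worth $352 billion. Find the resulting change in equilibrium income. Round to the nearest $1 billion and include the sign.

Expenditure multiplier = 1/(1 − c(1−t) + m) = 1/(1 − 0.88×0.69 + 0.32) = 1/0.7128 ≈ 1.403.
ΔY = k × ΔG = (+$352 billion) / 0.7128 ≈ +$494 billion.

+$494 billion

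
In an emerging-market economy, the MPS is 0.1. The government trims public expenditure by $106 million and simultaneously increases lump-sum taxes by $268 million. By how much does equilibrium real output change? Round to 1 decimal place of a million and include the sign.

−$3,472.0 million

MPC = 1 − MPS = 1 − 0.1 = 0.9.
Expenditure multiplier = 1/(1 − MPC) = 1/(1 − 0.9) = 1/0.1 = 10.
ΔG contributes k·ΔG = (−$106 million) / 0.1 = −$1,060 million.
ΔT of +$268 million changes first-round spending by −c·ΔT = −$241.2 million, contributing k·(−c·ΔT) = (−$241.2 million) / 0.1 = −$2,412 million.
Net ΔY = k(ΔG − c·ΔT) = (−$347.2 million) / 0.1 = −$3,472 million.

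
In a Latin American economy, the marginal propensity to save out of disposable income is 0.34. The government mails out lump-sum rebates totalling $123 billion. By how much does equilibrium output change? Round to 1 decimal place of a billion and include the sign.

+$238.8 billion

MPC = 1 − MPS = 1 − 0.34 = 0.66.
A lump-sum tax change of −$123 billion shifts disposable income by +$123 billion; first-round consumption changes by −c × ΔT = −0.66 × (−$123 billion) = +$81.18 billion.
Expenditure multiplier = 1/(1 − MPC) = 1/(1 − 0.66) = 1/0.34 ≈ 2.941.
The tax multiplier is −c × k ≈ −1.941, so ΔY = k × (−c·ΔT) = (+$81.18 billion) / 0.34 ≈ +$238.8 billion.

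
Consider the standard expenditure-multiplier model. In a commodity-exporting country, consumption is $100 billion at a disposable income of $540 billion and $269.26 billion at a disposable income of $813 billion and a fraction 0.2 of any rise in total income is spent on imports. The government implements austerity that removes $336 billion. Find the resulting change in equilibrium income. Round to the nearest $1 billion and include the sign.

−$579 billion

MPC = ΔC/ΔYd = (269.26 − 100)/(813 − 540) = 169.26/273 = 0.62.
Government-spending multiplier = 1/(1 − c + m) = 1/(1 − 0.62 + 0.2) = 1/0.58 ≈ 1.724.
ΔY = k × ΔG = (−$336 billion) / 0.58 ≈ −$579 billion.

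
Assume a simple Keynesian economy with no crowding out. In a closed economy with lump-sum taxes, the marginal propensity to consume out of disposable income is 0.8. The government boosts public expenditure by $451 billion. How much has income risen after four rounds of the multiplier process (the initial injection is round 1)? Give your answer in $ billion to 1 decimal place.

$1,331.4 billion

Round 1 adds ΔG = $451 billion; each later round is MPC = 0.8 times the previous.
After 4 rounds: 451 + 360.8 + 288.64 + 230.912 = ΔG·(1 − c^4)/(1 − c) = 451 × (1 − 0.4096)/0.2 ≈ $1,331.4 billion.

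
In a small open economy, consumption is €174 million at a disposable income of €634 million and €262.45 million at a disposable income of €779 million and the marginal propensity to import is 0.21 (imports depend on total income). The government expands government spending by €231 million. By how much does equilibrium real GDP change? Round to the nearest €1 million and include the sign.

MPC = ΔC/ΔYd = (262.45 − 174)/(779 − 634) = 88.45/145 = 0.61.
Spending multiplier = 1/(1 − c + m) = 1/(1 − 0.61 + 0.21) = 1/0.6 ≈ 1.667.
ΔY = k × ΔG = (+€231 million) / 0.6 = +€385 million.

+€385 million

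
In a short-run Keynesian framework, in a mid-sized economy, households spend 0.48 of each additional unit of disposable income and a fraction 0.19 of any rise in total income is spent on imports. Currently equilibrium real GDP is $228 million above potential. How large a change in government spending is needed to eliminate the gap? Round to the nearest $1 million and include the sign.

Spending multiplier = 1/(1 − c + m) = 1/(1 − 0.48 + 0.19) = 1/0.71 ≈ 1.408.
Need ΔY = −$228 million, so ΔG = ΔY/k = (−$228 million) × 0.71 ≈ −$162 million.
The government should cut government spending by $162 million.

−$162 million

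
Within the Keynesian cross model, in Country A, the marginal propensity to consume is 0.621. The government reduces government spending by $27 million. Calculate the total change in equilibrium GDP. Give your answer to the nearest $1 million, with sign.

−$71 million

Expenditure multiplier = 1/(1 − MPC) = 1/(1 − 0.621) = 1/0.379 ≈ 2.639.
ΔY = k × ΔG = (−$27 million) / 0.379 ≈ −$71 million.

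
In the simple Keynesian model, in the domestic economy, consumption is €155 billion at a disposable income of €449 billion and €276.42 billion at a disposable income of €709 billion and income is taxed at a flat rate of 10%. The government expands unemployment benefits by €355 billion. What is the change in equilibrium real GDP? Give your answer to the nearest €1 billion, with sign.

MPC = ΔC/ΔYd = (276.42 − 155)/(709 − 449) = 121.42/260 = 0.467.
The transfer change shifts disposable income by +€355 billion, so first-round consumption changes by c·ΔTR = 0.467 × (+€355 billion) = +€165.785 billion.
Expenditure multiplier = 1/(1 − c(1−t)) = 1/(1 − 0.467×0.9) = 1/0.5797 ≈ 1.725.
The transfer multiplier is c × k ≈ 0.806, so ΔY = k × (c·ΔTR) = (+€165.785 billion) / 0.5797 ≈ +€286 billion.

+€286 billion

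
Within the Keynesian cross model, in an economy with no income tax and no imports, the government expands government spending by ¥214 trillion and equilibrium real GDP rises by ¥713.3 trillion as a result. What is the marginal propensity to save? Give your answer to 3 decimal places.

Implied spending multiplier k = ΔY/ΔG = 713.3/214 ≈ 3.3332.
Since k = 1/(1 − MPC), MPC = 1 − 1/k = 1 − ΔG/ΔY = 1 − 214/713.3 ≈ 0.700.
MPS = 1 − MPC = 0.300.

0.300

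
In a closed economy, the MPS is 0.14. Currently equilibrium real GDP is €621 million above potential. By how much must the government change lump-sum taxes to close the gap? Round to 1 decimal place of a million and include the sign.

MPC = 1 − MPS = 1 − 0.14 = 0.86.
Spending multiplier = 1/(1 − MPC) = 1/(1 − 0.86) = 1/0.14 ≈ 7.143.
Tax multiplier = −c·k = −0.86/0.14 ≈ −6.143. Need ΔY = −€621 million, so ΔT = ΔY/(−c·k) = −(−€621 million) × 0.14 / 0.86 ≈ +€101.1 million.
The government should raise lump-sum taxes by €101.1 million.

+€101.1 million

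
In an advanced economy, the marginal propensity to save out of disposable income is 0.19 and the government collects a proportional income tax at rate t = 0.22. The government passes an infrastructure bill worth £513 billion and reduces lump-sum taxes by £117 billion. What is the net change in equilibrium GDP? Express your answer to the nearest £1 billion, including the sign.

MPC = 1 − MPS = 1 − 0.19 = 0.81.
Expenditure multiplier = 1/(1 − c(1−t)) = 1/(1 − 0.81×0.78) = 1/0.3682 ≈ 2.716.
ΔG contributes k·ΔG = (+£513 billion) / 0.3682 ≈ +£1,393.3 billion.
ΔT of −£117 billion changes first-round spending by −c·ΔT = +£94.77 billion, contributing k·(−c·ΔT) = (+£94.77 billion) / 0.3682 ≈ +£257.4 billion.
Net ΔY = k(ΔG − c·ΔT) = (+£607.77 billion) / 0.3682 ≈ +£1,651 billion.

+£1,651 billion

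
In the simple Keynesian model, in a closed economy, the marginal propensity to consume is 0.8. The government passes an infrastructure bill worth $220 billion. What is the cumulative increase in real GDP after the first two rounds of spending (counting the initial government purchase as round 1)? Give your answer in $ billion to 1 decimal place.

Round 1 adds ΔG = $220 billion; each later round is MPC = 0.8 times the previous.
After 2 rounds: 220 + 176 = ΔG·(1 − c^2)/(1 − c) = 220 × (1 − 0.64)/0.2 = $396 billion.

$396.0 billion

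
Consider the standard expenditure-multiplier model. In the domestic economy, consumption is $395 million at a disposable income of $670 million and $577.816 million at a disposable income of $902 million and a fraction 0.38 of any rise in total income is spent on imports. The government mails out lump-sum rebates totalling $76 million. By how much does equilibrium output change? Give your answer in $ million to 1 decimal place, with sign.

MPC = ΔC/ΔYd = (577.816 − 395)/(902 − 670) = 182.816/232 = 0.788.
A lump-sum tax change of −$76 million shifts disposable income by +$76 million; first-round consumption changes by −c × ΔT = −0.788 × (−$76 million) = +$59.888 million.
Expenditure multiplier = 1/(1 − c + m) = 1/(1 − 0.788 + 0.38) = 1/0.592 ≈ 1.689.
The tax multiplier is −c × k ≈ −1.331, so ΔY = k × (−c·ΔT) = (+$59.888 million) / 0.592 ≈ +$101.2 million.

+$101.2 million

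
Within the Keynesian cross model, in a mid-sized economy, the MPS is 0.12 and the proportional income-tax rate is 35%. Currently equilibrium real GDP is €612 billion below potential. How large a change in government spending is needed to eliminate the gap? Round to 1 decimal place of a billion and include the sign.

MPC = 1 − MPS = 1 − 0.12 = 0.88.
Spending multiplier = 1/(1 − c(1−t)) = 1/(1 − 0.88×0.65) = 1/0.428 ≈ 2.336.
Need ΔY = +€612 billion, so ΔG = ΔY/k = (+€612 billion) × 0.428 ≈ +€261.9 billion.
The government should increase government spending by €261.9 billion.

+€261.9 billion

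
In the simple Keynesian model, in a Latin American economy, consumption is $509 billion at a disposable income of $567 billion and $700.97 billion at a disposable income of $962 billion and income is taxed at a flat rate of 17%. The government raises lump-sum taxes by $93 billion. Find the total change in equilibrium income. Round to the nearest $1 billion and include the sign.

−$76 billion

MPC = ΔC/ΔYd = (700.97 − 509)/(962 − 567) = 191.97/395 = 0.486.
A lump-sum tax change of +$93 billion shifts disposable income by −$93 billion; first-round consumption changes by −c × ΔT = −0.486 × (+$93 billion) = −$45.198 billion.
Expenditure multiplier = 1/(1 − c(1−t)) = 1/(1 − 0.486×0.83) = 1/0.59662 ≈ 1.676.
The tax multiplier is −c × k ≈ −0.815, so ΔY = k × (−c·ΔT) = (−$45.198 billion) / 0.59662 ≈ −$76 billion.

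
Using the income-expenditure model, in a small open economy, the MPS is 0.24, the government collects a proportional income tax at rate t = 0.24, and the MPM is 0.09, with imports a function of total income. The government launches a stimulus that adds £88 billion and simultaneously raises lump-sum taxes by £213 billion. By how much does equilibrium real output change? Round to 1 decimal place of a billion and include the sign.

MPC = 1 − MPS = 1 − 0.24 = 0.76.
Expenditure multiplier = 1/(1 − c(1−t) + m) = 1/(1 − 0.76×0.76 + 0.09) = 1/0.5124 ≈ 1.952.
ΔG contributes k·ΔG = (+£88 billion) / 0.5124 ≈ +£171.7 billion.
ΔT of +£213 billion changes first-round spending by −c·ΔT = −£161.88 billion, contributing k·(−c·ΔT) = (−£161.88 billion) / 0.5124 ≈ −£315.9 billion.
Net ΔY = k(ΔG − c·ΔT) = (−£73.88 billion) / 0.5124 ≈ −£144.2 billion.

−£144.2 billion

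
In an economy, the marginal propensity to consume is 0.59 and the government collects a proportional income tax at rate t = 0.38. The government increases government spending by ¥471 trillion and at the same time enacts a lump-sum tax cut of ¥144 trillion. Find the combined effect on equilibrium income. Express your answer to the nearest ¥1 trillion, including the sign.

Expenditure multiplier = 1/(1 − c(1−t)) = 1/(1 − 0.59×0.62) = 1/0.6342 ≈ 1.577.
ΔG contributes k·ΔG = (+¥471 trillion) / 0.6342 ≈ +¥742.7 trillion.
ΔT of −¥144 trillion changes first-round spending by −c·ΔT = +¥84.96 trillion, contributing k·(−c·ΔT) = (+¥84.96 trillion) / 0.6342 ≈ +¥134 trillion.
Net ΔY = k(ΔG − c·ΔT) = (+¥555.96 trillion) / 0.6342 ≈ +¥877 trillion.

+¥877 trillion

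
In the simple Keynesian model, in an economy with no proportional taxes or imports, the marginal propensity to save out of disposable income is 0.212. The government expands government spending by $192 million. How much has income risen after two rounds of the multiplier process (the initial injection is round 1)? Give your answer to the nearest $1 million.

$343 million

MPC = 1 − MPS = 1 − 0.212 = 0.788.
Round 1 adds ΔG = $192 million; each later round is MPC = 0.788 times the previous.
After 2 rounds: 192 + 151.296 = ΔG·(1 − c^2)/(1 − c) = 192 × (1 − 0.620944)/0.212 ≈ $343 million.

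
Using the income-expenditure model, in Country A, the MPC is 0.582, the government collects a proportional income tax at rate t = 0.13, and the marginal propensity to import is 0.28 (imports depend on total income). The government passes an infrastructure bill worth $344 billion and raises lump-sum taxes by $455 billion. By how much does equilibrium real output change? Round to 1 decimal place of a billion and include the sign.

Expenditure multiplier = 1/(1 − c(1−t) + m) = 1/(1 − 0.582×0.87 + 0.28) = 1/0.77366 ≈ 1.293.
ΔG contributes k·ΔG = (+$344 billion) / 0.77366 ≈ +$444.6 billion.
ΔT of +$455 billion changes first-round spending by −c·ΔT = −$264.81 billion, contributing k·(−c·ΔT) = (−$264.81 billion) / 0.77366 ≈ −$342.3 billion.
Net ΔY = k(ΔG − c·ΔT) = (+$79.19 billion) / 0.77366 ≈ +$102.4 billion.

+$102.4 billion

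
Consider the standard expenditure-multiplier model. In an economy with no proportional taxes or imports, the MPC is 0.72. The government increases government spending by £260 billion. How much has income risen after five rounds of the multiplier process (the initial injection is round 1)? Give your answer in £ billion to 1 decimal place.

Round 1 adds ΔG = £260 billion; each later round is MPC = 0.72 times the previous.
After 5 rounds: 260 + 187.2 + 134.784 + 97.04448 + 69.8720256 = ΔG·(1 − c^5)/(1 − c) = 260 × (1 − 0.1934917632)/0.28 ≈ £748.9 billion.

£748.9 billion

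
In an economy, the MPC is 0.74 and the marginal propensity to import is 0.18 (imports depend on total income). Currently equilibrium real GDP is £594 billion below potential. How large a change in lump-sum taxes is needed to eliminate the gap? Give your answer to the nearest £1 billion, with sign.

Spending multiplier = 1/(1 − c + m) = 1/(1 − 0.74 + 0.18) = 1/0.44 ≈ 2.273.
Tax multiplier = −c·k = −0.74/0.44 ≈ −1.682. Need ΔY = +£594 billion, so ΔT = ΔY/(−c·k) = −(+£594 billion) × 0.44 / 0.74 ≈ −£353 billion.
The government should cut lump-sum taxes by £353 billion.

−£353 billion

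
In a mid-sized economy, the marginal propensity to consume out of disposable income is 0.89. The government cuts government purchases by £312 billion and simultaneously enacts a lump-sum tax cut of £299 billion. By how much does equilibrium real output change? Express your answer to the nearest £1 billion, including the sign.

Expenditure multiplier = 1/(1 − MPC) = 1/(1 − 0.89) = 1/0.11 ≈ 9.091.
ΔG contributes k·ΔG = (−£312 billion) / 0.11 ≈ −£2,836.4 billion.
ΔT of −£299 billion changes first-round spending by −c·ΔT = +£266.11 billion, contributing k·(−c·ΔT) = (+£266.11 billion) / 0.11 ≈ +£2,419.2 billion.
Net ΔY = k(ΔG − c·ΔT) = (−£45.89 billion) / 0.11 ≈ −£417 billion.

−£417 billion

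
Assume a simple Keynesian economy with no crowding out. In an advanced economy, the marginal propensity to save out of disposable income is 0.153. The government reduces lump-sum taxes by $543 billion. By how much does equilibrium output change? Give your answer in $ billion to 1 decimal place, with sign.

MPC = 1 − MPS = 1 − 0.153 = 0.847.
A lump-sum tax change of −$543 billion shifts disposable income by +$543 billion; first-round consumption changes by −c × ΔT = −0.847 × (−$543 billion) = +$459.921 billion.
Expenditure multiplier = 1/(1 − MPC) = 1/(1 − 0.847) = 1/0.153 ≈ 6.536.
The tax multiplier is −c × k ≈ −5.536, so ΔY = k × (−c·ΔT) = (+$459.921 billion) / 0.153 ≈ +$3,006 billion.

+$3,006.0 billion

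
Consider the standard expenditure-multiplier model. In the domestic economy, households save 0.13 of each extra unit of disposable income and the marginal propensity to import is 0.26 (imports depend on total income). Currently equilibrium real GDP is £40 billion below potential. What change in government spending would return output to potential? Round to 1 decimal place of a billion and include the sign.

MPC = 1 − MPS = 1 − 0.13 = 0.87.
Spending multiplier = 1/(1 − c + m) = 1/(1 − 0.87 + 0.26) = 1/0.39 ≈ 2.564.
Need ΔY = +£40 billion, so ΔG = ΔY/k = (+£40 billion) × 0.39 = +£15.6 billion.
The government should increase government spending by £15.6 billion.

+£15.6 billion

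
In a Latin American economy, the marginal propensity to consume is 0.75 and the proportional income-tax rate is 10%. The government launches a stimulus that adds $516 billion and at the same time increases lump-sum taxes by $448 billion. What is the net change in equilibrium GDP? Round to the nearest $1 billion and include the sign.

+$554 billion

Expenditure multiplier = 1/(1 − c(1−t)) = 1/(1 − 0.75×0.9) = 1/0.325 ≈ 3.077.
ΔG contributes k·ΔG = (+$516 billion) / 0.325 ≈ +$1,587.7 billion.
ΔT of +$448 billion changes first-round spending by −c·ΔT = −$336 billion, contributing k·(−c·ΔT) = (−$336 billion) / 0.325 ≈ −$1,033.8 billion.
Net ΔY = k(ΔG − c·ΔT) = (+$180 billion) / 0.325 ≈ +$554 billion.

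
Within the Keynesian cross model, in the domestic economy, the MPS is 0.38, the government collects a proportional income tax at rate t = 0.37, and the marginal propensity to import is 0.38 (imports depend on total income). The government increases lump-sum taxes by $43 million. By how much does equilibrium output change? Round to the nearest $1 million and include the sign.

MPC = 1 − MPS = 1 − 0.38 = 0.62.
A lump-sum tax change of +$43 million shifts disposable income by −$43 million; first-round consumption changes by −c × ΔT = −0.62 × (+$43 million) = −$26.66 million.
Expenditure multiplier = 1/(1 − c(1−t) + m) = 1/(1 − 0.62×0.63 + 0.38) = 1/0.9894 ≈ 1.011.
The tax multiplier is −c × k ≈ −0.627, so ΔY = k × (−c·ΔT) = (−$26.66 million) / 0.9894 ≈ −$27 million.

−$27 million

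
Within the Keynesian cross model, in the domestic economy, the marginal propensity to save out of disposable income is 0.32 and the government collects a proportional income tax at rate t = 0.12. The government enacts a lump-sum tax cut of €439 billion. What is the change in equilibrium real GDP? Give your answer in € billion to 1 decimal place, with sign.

MPC = 1 − MPS = 1 − 0.32 = 0.68.
A lump-sum tax change of −€439 billion shifts disposable income by +€439 billion; first-round consumption changes by −c × ΔT = −0.68 × (−€439 billion) = +€298.52 billion.
Expenditure multiplier = 1/(1 − c(1−t)) = 1/(1 − 0.68×0.88) = 1/0.4016 ≈ 2.49.
The tax multiplier is −c × k ≈ −1.693, so ΔY = k × (−c·ΔT) = (+€298.52 billion) / 0.4016 ≈ +€743.3 billion.

+€743.3 billion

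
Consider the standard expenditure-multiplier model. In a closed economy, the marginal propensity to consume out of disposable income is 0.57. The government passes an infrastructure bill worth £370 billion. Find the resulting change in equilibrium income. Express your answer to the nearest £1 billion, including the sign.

+£860 billion

Spending multiplier = 1/(1 − MPC) = 1/(1 − 0.57) = 1/0.43 ≈ 2.326.
ΔY = k × ΔG = (+£370 billion) / 0.43 ≈ +£860 billion.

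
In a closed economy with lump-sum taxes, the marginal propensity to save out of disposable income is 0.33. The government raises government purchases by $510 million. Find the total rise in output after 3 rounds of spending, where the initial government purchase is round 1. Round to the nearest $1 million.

MPC = 1 − MPS = 1 − 0.33 = 0.67.
Round 1 adds ΔG = $510 million; each later round is MPC = 0.67 times the previous.
After 3 rounds: 510 + 341.7 + 228.939 = ΔG·(1 − c^3)/(1 − c) = 510 × (1 − 0.300763)/0.33 ≈ $1,081 million.

$1,081 million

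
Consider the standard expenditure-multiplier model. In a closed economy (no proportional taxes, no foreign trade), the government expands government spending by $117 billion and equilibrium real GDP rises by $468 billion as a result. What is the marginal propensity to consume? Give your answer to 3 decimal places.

Implied spending multiplier k = ΔY/ΔG = 468/117 = 4.
Since k = 1/(1 − MPC), MPC = 1 − 1/k = 1 − ΔG/ΔY = 1 − 117/468 = 0.750.

0.750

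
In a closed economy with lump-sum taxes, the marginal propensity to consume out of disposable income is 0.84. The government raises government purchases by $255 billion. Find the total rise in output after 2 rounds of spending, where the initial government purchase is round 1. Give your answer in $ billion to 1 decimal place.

Round 1 adds ΔG = $255 billion; each later round is MPC = 0.84 times the previous.
After 2 rounds: 255 + 214.2 = ΔG·(1 − c^2)/(1 − c) = 255 × (1 − 0.7056)/0.16 = $469.2 billion.

$469.2 billion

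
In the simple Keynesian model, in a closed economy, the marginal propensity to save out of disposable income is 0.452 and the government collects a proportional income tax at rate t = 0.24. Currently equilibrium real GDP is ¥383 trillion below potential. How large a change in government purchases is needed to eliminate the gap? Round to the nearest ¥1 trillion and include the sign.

MPC = 1 − MPS = 1 − 0.452 = 0.548.
Spending multiplier = 1/(1 − c(1−t)) = 1/(1 − 0.548×0.76) = 1/0.58352 ≈ 1.714.
Need ΔY = +¥383 trillion, so ΔG = ΔY/k = (+¥383 trillion) × 0.58352 ≈ +¥223 trillion.
The government should increase government purchases by ¥223 trillion.

+¥223 trillion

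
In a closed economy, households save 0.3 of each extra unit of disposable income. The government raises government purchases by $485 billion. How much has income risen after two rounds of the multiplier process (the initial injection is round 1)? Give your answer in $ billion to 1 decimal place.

$824.5 billion

MPC = 1 − MPS = 1 − 0.3 = 0.7.
Round 1 adds ΔG = $485 billion; each later round is MPC = 0.7 times the previous.
After 2 rounds: 485 + 339.5 = ΔG·(1 − c^2)/(1 − c) = 485 × (1 − 0.49)/0.3 = $824.5 billion.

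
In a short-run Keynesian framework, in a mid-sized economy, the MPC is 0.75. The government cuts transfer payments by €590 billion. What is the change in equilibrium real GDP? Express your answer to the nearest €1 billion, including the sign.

−€1,770 billion

The transfer change shifts disposable income by −€590 billion, so first-round consumption changes by c·ΔTR = 0.75 × (−€590 billion) = −€442.5 billion.
Expenditure multiplier = 1/(1 − MPC) = 1/(1 − 0.75) = 1/0.25 = 4.
The transfer multiplier is c × k = 3, so ΔY = k × (c·ΔTR) = (−€442.5 billion) / 0.25 = −€1,770 billion.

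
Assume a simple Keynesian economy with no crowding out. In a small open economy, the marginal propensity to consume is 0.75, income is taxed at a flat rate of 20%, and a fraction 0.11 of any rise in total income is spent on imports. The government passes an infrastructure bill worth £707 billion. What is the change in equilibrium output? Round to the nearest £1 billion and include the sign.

+£1,386 billion

Government-spending multiplier = 1/(1 − c(1−t) + m) = 1/(1 − 0.75×0.8 + 0.11) = 1/0.51 ≈ 1.961.
ΔY = k × ΔG = (+£707 billion) / 0.51 ≈ +£1,386 billion.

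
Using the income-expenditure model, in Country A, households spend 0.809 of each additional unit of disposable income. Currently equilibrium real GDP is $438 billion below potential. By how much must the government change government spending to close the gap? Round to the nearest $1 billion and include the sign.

Spending multiplier = 1/(1 − MPC) = 1/(1 − 0.809) = 1/0.191 ≈ 5.236.
Need ΔY = +$438 billion, so ΔG = ΔY/k = (+$438 billion) × 0.191 ≈ +$84 billion.
The government should increase government spending by $84 billion.

+$84 billion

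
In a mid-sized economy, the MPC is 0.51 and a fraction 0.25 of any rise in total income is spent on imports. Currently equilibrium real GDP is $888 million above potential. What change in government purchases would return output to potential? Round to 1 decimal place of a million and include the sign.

Spending multiplier = 1/(1 − c + m) = 1/(1 − 0.51 + 0.25) = 1/0.74 ≈ 1.351.
Need ΔY = −$888 million, so ΔG = ΔY/k = (−$888 million) × 0.74 ≈ −$657.1 million.
The government should cut government purchases by $657.1 million.

−$657.1 million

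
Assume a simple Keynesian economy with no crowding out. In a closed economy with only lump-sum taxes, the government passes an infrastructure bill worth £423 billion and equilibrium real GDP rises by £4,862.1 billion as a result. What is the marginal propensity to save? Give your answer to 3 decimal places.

0.087

Implied spending multiplier k = ΔY/ΔG = 4,862.1/423 ≈ 11.4943.
Since k = 1/(1 − MPC), MPC = 1 − 1/k = 1 − ΔG/ΔY = 1 − 423/4,862.1 ≈ 0.913.
MPS = 1 − MPC = 0.087.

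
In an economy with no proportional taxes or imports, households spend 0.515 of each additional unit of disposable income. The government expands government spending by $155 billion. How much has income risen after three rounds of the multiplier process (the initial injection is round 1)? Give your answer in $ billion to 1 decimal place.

Round 1 adds ΔG = $155 billion; each later round is MPC = 0.515 times the previous.
After 3 rounds: 155 + 79.825 + 41.109875 = ΔG·(1 − c^3)/(1 − c) = 155 × (1 − 0.136590875)/0.485 ≈ $275.9 billion.

$275.9 billion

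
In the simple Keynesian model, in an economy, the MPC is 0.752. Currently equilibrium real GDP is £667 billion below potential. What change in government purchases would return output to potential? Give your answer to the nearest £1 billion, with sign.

Spending multiplier = 1/(1 − MPC) = 1/(1 − 0.752) = 1/0.248 ≈ 4.032.
Need ΔY = +£667 billion, so ΔG = ΔY/k = (+£667 billion) × 0.248 ≈ +£165 billion.
The government should increase government purchases by £165 billion.

+£165 billion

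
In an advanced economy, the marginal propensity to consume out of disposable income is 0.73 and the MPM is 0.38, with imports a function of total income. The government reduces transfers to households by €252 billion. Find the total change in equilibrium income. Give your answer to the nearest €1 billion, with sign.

−€283 billion

The transfer change shifts disposable income by −€252 billion, so first-round consumption changes by c·ΔTR = 0.73 × (−€252 billion) = −€183.96 billion.
Expenditure multiplier = 1/(1 − c + m) = 1/(1 − 0.73 + 0.38) = 1/0.65 ≈ 1.538.
The transfer multiplier is c × k ≈ 1.123, so ΔY = k × (c·ΔTR) = (−€183.96 billion) / 0.65 ≈ −€283 billion.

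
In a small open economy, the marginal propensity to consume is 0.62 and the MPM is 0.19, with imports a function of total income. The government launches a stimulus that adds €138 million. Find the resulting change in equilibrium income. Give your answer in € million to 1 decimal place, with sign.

Expenditure multiplier = 1/(1 − c + m) = 1/(1 − 0.62 + 0.19) = 1/0.57 ≈ 1.754.
ΔY = k × ΔG = (+€138 million) / 0.57 ≈ +€242.1 million.

+€242.1 million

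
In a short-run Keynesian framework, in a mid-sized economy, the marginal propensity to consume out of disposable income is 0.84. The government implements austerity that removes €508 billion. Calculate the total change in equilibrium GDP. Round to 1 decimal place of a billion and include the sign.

−€3,175.0 billion

Expenditure multiplier = 1/(1 − MPC) = 1/(1 − 0.84) = 1/0.16 = 6.25.
ΔY = k × ΔG = (−€508 billion) / 0.16 = −€3,175 billion.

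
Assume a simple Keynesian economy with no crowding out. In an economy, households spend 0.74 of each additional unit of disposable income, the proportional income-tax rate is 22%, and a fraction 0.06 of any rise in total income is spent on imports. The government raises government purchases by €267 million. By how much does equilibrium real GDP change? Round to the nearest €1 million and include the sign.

Government-spending multiplier = 1/(1 − c(1−t) + m) = 1/(1 − 0.74×0.78 + 0.06) = 1/0.4828 ≈ 2.071.
ΔY = k × ΔG = (+€267 million) / 0.4828 ≈ +€553 million.

+€553 million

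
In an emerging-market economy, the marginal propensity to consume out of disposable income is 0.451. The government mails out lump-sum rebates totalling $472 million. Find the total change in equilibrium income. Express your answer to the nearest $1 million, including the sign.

A lump-sum tax change of −$472 million shifts disposable income by +$472 million; first-round consumption changes by −c × ΔT = −0.451 × (−$472 million) = +$212.872 million.
Expenditure multiplier = 1/(1 − MPC) = 1/(1 − 0.451) = 1/0.549 ≈ 1.821.
The tax multiplier is −c × k ≈ −0.821, so ΔY = k × (−c·ΔT) = (+$212.872 million) / 0.549 ≈ +$388 million.

+$388 million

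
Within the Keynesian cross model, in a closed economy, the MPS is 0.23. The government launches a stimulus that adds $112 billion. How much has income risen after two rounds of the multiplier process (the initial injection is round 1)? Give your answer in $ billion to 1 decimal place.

MPC = 1 − MPS = 1 − 0.23 = 0.77.
Round 1 adds ΔG = $112 billion; each later round is MPC = 0.77 times the previous.
After 2 rounds: 112 + 86.24 = ΔG·(1 − c^2)/(1 − c) = 112 × (1 − 0.5929)/0.23 ≈ $198.2 billion.

$198.2 billion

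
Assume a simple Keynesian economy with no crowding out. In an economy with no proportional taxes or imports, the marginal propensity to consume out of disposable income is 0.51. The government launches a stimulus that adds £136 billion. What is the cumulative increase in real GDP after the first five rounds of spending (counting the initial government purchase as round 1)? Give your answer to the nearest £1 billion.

Round 1 adds ΔG = £136 billion; each later round is MPC = 0.51 times the previous.
After 5 rounds: 136 + 69.36 + 35.3736 + 18.040536 + 9.20067336 = ΔG·(1 − c^5)/(1 − c) = 136 × (1 − 0.0345025251)/0.49 ≈ £268 billion.

£268 billion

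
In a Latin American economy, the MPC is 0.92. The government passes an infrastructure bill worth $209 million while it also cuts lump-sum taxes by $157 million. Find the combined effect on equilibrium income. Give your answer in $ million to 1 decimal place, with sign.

Expenditure multiplier = 1/(1 − MPC) = 1/(1 − 0.92) = 1/0.08 = 12.5.
ΔG contributes k·ΔG = (+$209 million) / 0.08 = +$2,612.5 million.
ΔT of −$157 million changes first-round spending by −c·ΔT = +$144.44 million, contributing k·(−c·ΔT) = (+$144.44 million) / 0.08 = +$1,805.5 million.
Net ΔY = k(ΔG − c·ΔT) = (+$353.44 million) / 0.08 = +$4,418 million.

+$4,418.0 million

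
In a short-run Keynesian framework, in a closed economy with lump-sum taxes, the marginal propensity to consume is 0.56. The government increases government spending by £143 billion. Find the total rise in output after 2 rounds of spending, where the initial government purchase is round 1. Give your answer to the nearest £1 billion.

Round 1 adds ΔG = £143 billion; each later round is MPC = 0.56 times the previous.
After 2 rounds: 143 + 80.08 = ΔG·(1 − c^2)/(1 − c) = 143 × (1 − 0.3136)/0.44 ≈ £223 billion.

£223 billion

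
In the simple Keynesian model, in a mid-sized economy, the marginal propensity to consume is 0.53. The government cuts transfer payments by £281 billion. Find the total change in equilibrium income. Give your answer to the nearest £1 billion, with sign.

The transfer change shifts disposable income by −£281 billion, so first-round consumption changes by c·ΔTR = 0.53 × (−£281 billion) = −£148.93 billion.
Expenditure multiplier = 1/(1 − MPC) = 1/(1 − 0.53) = 1/0.47 ≈ 2.128.
The transfer multiplier is c × k ≈ 1.128, so ΔY = k × (c·ΔTR) = (−£148.93 billion) / 0.47 ≈ −£317 billion.

−£317 billion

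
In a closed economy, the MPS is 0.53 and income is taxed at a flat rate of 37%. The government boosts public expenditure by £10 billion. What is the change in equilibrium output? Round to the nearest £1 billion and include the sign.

+£14 billion

MPC = 1 − MPS = 1 − 0.53 = 0.47.
Expenditure multiplier = 1/(1 − c(1−t)) = 1/(1 − 0.47×0.63) = 1/0.7039 ≈ 1.421.
ΔY = k × ΔG = (+£10 billion) / 0.7039 ≈ +£14 billion.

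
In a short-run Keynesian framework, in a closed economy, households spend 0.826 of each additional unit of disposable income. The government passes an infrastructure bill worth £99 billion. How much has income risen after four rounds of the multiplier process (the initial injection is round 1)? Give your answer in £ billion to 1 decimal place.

Round 1 adds ΔG = £99 billion; each later round is MPC = 0.826 times the previous.
After 4 rounds: 99 + 81.774 + 67.545324 + 55.792437624 = ΔG·(1 − c^4)/(1 − c) = 99 × (1 − 0.465500540176)/0.174 ≈ £304.1 billion.

£304.1 billion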